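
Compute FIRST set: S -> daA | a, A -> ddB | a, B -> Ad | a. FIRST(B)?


Per alternative of B: FIRST(Ad) = {a, d}; FIRST(a) = {a}
FIRST(B) = {a, d}


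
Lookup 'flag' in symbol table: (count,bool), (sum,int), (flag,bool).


Lookup 'flag' → type bool


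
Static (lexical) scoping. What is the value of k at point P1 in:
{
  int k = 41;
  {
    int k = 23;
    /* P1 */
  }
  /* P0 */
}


k declared in the same block as P1
k = 23


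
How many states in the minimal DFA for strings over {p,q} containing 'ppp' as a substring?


KMP-style automaton: 3 progress states + 1 absorbing accept = 4
Minimal DFA: 4 states


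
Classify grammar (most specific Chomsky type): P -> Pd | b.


Left-linear: every RHS is a terminal or one nonterminal followed by a terminal
Classification: Type 3 (Regular)


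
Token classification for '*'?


Pattern: operator symbol
Type: OPERATOR


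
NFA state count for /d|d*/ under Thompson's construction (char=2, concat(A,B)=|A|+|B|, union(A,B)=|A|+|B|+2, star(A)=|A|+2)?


Syntax tree has 2 char leaf(s), 1 union(s), 1 star(s)
chars contribute 2×2 = 4; each union adds +2; each star adds +2
Total: 4 + 2 + 2 = 8 states


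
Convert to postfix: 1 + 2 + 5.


Left to right (same or higher precedence on left)
Postfix: 1 2 + 5 +


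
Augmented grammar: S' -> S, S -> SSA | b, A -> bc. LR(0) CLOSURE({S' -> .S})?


Start: S' -> .S
For each item with dot before a nonterminal B, add B -> .γ for every B-production
Closure: [S' -> .S, S -> .SSA, S -> .b]


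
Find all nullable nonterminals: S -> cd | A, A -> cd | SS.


A nonterminal is nullable iff some alternative derives ε (directly, or every symbol in it is nullable)
Nullable: {}


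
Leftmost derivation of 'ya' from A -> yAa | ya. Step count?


Derivation: A => ya
Steps: 1


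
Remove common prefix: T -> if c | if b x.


Common prefix: 'if'
Factored: T -> if T', T' -> c | b x


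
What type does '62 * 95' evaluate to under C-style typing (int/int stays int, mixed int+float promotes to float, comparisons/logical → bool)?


Operand types: int * int
Rule: mixed int/float promotes to float; int/int stays int
Result type: int


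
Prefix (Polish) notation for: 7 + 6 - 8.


left-to-right (same/higher precedence on left): tree is (- (+ 7 6) 8)
Prefix: - + 7 6 8


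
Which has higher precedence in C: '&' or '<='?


'<=' is relational (level 7); '&' is bitwise AND (level 5)
Higher level binds tighter
'<=' has higher precedence than '&'


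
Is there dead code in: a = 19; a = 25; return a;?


first assignment to a is overwritten before any read
Dead: 'a = 19'


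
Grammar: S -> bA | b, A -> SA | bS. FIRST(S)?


Per alternative of S: FIRST(bA) = {b}; FIRST(b) = {b}
FIRST(S) = {b}


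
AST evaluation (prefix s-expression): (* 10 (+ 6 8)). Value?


Evaluate inner: (+ 6 8) = 14
Evaluate root: (* 10 14) = 140
Result: 140


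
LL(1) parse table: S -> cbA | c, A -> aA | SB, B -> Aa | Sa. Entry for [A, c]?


For [A, c]: 'c' ∈ FIRST(SB)
Entry: A -> SB


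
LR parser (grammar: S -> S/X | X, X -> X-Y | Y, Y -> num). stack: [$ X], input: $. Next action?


lookahead ∉ {-} so X won't extend; reduce S -> X
Action: reduce (S -> X)


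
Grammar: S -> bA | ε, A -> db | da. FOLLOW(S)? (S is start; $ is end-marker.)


$ ∈ FOLLOW(S). For each A -> αBβ: add FIRST(β)\{ε} to FOLLOW(B); if β nullable, add FOLLOW(A).
FOLLOW(S) = {$}


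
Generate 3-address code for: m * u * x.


Break into single-operator statements:
t1 = m * u
t2 = t1 * x


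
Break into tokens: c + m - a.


Scan left to right, longest-match per lexeme
Tokens: ID(c), OP(+), ID(m), OP(-), ID(a)


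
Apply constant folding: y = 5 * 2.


5 * 2 = 10 at compile time
Optimized: y = 10


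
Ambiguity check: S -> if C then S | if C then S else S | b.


dangling else: 'if C then if C then b else b' parses two ways
Ambiguous


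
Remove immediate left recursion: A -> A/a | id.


Left-recursive alternatives: A/a; non-recursive: id
Introduce A': A -> idA', A' -> /aA' | ε


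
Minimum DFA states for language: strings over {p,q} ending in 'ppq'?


Track the longest suffix of input matching a prefix of 'ppq': 4 classes (prefixes of length 0..3)
Minimal DFA: 4 states


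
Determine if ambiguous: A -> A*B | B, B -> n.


precedence layered via separate nonterminal B: deterministic
Unambiguous


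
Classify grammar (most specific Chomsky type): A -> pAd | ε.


Single nonterminal LHS, but p^n d^n is not regular
Classification: Type 2 (Context-Free)


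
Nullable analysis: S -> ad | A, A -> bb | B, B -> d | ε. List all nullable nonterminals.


A nonterminal is nullable iff some alternative derives ε (directly, or every symbol in it is nullable)
Nullable: {A, B, S}


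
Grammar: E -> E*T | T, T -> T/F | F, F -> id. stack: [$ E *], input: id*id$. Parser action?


no handle ('E*' is not any RHS); shift 'id'
Action: shift


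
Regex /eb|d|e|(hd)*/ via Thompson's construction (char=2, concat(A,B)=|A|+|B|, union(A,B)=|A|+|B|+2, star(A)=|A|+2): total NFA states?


Syntax tree has 6 char leaf(s), 3 union(s), 1 star(s)
chars contribute 6×2 = 12; each union adds +2; each star adds +2
Total: 12 + 6 + 2 = 20 states


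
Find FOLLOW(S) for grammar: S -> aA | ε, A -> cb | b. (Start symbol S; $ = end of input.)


$ ∈ FOLLOW(S). For each A -> αBβ: add FIRST(β)\{ε} to FOLLOW(B); if β nullable, add FOLLOW(A).
FOLLOW(S) = {$}


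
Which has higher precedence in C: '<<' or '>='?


'<<' is shift (level 8); '>=' is relational (level 7)
Higher level binds tighter
'<<' has higher precedence than '>='


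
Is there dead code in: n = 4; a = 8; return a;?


n is assigned but never read
Dead: 'n = 4'


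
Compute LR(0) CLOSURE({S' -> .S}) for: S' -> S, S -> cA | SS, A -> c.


Start: S' -> .S
For each item with dot before a nonterminal B, add B -> .γ for every B-production
Closure: [S' -> .S, S -> .cA, S -> .SS]


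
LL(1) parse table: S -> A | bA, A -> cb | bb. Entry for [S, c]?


For [S, c]: 'c' ∈ FIRST(A)
Entry: S -> A


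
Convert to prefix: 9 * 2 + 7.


left-to-right (same/higher precedence on left): tree is (+ (* 9 2) 7)
Prefix: + * 9 2 7


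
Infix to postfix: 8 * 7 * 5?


Left to right (same or higher precedence on left)
Postfix: 8 7 * 5 *


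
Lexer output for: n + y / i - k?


Scan left to right, longest-match per lexeme
Tokens: ID(n), OP(+), ID(y), OP(/), ID(i), OP(-), ID(k)


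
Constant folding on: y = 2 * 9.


2 * 9 = 18 at compile time
Optimized: y = 18


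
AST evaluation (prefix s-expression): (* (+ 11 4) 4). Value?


Evaluate inner: (+ 11 4) = 15
Evaluate root: (* 15 4) = 60
Result: 60


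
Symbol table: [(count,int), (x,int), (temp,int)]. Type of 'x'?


Lookup 'x' → type int


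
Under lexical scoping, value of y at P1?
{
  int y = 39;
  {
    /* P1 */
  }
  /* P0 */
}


P1's block does not declare y; resolves to the enclosing declaration at depth 0
y = 39


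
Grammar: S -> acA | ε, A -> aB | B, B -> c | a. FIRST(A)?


Per alternative of A: FIRST(aB) = {a}; FIRST(B) = {a, c}
FIRST(A) = {a, c}


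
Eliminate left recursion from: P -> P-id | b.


Left-recursive alternatives: P-id; non-recursive: b
Introduce P': P -> bP', P' -> -idP' | ε


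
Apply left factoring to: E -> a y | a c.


Common prefix: 'a'
Factored: E -> a E', E' -> y | c


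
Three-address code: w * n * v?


Break into single-operator statements:
t1 = w * n
t2 = t1 * v


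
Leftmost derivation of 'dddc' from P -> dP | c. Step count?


Derivation: P => dP => ddP => dddP => dddc
Steps: 4


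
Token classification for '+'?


Pattern: operator symbol
Type: OPERATOR


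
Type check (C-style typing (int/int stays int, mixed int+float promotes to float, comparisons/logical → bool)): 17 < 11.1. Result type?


Operand types: int < float
Rule: comparison yields bool
Result type: bool


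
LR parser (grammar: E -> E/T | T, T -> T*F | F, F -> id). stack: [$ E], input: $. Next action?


start symbol E on stack, input exhausted
Action: accept


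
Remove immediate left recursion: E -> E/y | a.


Left-recursive alternatives: E/y; non-recursive: a
Introduce E': E -> aE', E' -> /yE' | ε


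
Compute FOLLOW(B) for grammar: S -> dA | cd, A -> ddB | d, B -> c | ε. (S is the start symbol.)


$ ∈ FOLLOW(S). For each A -> αBβ: add FIRST(β)\{ε} to FOLLOW(B); if β nullable, add FOLLOW(A).
FOLLOW(B) = {$}


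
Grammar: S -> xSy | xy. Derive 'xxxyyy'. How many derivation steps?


Derivation: S => xSy => xxSyy => xxxyyy
Steps: 3


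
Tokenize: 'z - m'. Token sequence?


Scan left to right, longest-match per lexeme
Tokens: ID(z), OP(-), ID(m)


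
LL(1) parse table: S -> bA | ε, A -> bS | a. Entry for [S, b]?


For [S, b]: 'b' ∈ FIRST(bA)
Entry: S -> bA


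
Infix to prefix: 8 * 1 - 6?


left-to-right (same/higher precedence on left): tree is (- (* 8 1) 6)
Prefix: - * 8 1 6


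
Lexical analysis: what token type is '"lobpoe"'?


Pattern: double-quoted sequence
Type: STRING_LITERAL


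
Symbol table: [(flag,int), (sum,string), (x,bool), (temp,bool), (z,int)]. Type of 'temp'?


Lookup 'temp' → type bool


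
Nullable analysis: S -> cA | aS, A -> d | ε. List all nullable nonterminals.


A nonterminal is nullable iff some alternative derives ε (directly, or every symbol in it is nullable)
Nullable: {A}


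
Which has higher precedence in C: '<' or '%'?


'%' is multiplicative (level 10); '<' is relational (level 7)
Higher level binds tighter
'%' has higher precedence than '<'


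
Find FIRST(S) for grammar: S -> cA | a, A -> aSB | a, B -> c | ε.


Per alternative of S: FIRST(cA) = {c}; FIRST(a) = {a}
FIRST(S) = {a, c}


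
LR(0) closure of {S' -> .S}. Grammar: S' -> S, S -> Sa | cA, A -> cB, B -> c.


Start: S' -> .S
For each item with dot before a nonterminal B, add B -> .γ for every B-production
Closure: [S' -> .S, S -> .Sa, S -> .cA]


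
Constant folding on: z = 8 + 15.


8 + 15 = 23 at compile time
Optimized: z = 23


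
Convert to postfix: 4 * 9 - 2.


Left to right (same or higher precedence on left)
Postfix: 4 9 * 2 -


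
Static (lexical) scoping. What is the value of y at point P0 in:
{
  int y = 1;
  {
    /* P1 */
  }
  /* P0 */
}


y declared in the same block as P0
y = 1


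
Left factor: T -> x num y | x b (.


Common prefix: 'x'
Factored: T -> x T', T' -> num y | b (


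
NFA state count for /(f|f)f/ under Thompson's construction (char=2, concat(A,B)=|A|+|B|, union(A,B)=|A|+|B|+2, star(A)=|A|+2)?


Syntax tree has 3 char leaf(s), 1 union(s), 0 star(s)
chars contribute 3×2 = 6; each union adds +2; each star adds +2
Total: 6 + 2 + 0 = 8 states


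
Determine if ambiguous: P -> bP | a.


right-linear, alternatives start with distinct terminals 'b' vs 'a': unique leftmost derivation
Unambiguous


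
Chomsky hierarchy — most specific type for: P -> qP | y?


Right-linear: every RHS is a terminal or a terminal followed by one nonterminal
Classification: Type 3 (Regular)


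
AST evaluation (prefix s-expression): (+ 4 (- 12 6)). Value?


Evaluate inner: (- 12 6) = 6
Evaluate root: (+ 4 6) = 10
Result: 10


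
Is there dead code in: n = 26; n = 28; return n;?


first assignment to n is overwritten before any read
Dead: 'n = 26'


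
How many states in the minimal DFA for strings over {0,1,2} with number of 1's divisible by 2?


Track (count of 1) mod 2: states 0..1, accept at 0
Minimal DFA: 2 states


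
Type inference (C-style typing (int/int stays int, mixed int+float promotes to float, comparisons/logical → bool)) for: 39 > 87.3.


Operand types: int > float
Rule: comparison yields bool
Result type: bool


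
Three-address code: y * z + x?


Break into single-operator statements:
t1 = y * z
t2 = t1 + x


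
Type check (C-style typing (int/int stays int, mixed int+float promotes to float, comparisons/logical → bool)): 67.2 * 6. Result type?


Operand types: float * int
Rule: mixed int/float promotes to float; int/int stays int
Result type: float


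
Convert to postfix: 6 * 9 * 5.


Left to right (same or higher precedence on left)
Postfix: 6 9 * 5 *


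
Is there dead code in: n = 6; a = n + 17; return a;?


n is read by a's definition; a is returned
No dead code


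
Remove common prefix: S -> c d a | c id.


Common prefix: 'c'
Factored: S -> c S', S' -> d a | id


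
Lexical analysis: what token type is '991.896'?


Pattern: digits with a decimal point
Type: FLOAT_LITERAL


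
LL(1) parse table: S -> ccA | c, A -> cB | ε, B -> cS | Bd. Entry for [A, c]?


For [A, c]: 'c' ∈ FIRST(cB)
Entry: A -> cB


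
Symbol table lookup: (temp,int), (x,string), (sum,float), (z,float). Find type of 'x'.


Lookup 'x' → type string


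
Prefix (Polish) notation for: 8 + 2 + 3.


left-to-right (same/higher precedence on left): tree is (+ (+ 8 2) 3)
Prefix: + + 8 2 3


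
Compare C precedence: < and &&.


'<' is relational (level 7); '&&' is logical AND (level 2)
Higher level binds tighter
'<' has higher precedence than '&&'


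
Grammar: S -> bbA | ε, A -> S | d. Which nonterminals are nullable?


A nonterminal is nullable iff some alternative derives ε (directly, or every symbol in it is nullable)
Nullable: {A, S}


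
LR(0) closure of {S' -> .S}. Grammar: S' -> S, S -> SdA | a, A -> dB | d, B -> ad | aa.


Start: S' -> .S
For each item with dot before a nonterminal B, add B -> .γ for every B-production
Closure: [S' -> .S, S -> .SdA, S -> .a]


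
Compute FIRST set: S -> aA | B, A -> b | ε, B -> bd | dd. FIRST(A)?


Per alternative of A: FIRST(b) = {b}; FIRST(ε) = {ε}
FIRST(A) = {b, ε}


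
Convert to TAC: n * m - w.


Break into single-operator statements:
t1 = n * m
t2 = t1 - w


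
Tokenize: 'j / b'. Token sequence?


Scan left to right, longest-match per lexeme
Tokens: ID(j), OP(/), ID(b)


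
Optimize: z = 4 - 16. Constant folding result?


4 - 16 = -12 at compile time
Optimized: z = -12


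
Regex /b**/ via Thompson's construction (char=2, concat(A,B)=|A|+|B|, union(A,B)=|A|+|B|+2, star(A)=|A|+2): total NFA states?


Syntax tree has 1 char leaf(s), 0 union(s), 2 star(s)
chars contribute 1×2 = 2; each union adds +2; each star adds +2
Total: 2 + 0 + 4 = 6 states


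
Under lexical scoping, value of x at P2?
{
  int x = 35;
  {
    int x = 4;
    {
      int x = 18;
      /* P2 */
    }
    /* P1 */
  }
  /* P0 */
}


x declared in the same block as P2
x = 18


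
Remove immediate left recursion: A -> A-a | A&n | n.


Left-recursive alternatives: A-a, A&n; non-recursive: n
Introduce A': A -> nA', A' -> -aA' | &nA' | ε


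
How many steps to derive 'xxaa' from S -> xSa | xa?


Derivation: S => xSa => xxaa
Steps: 2


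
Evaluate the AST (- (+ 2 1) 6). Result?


Evaluate inner: (+ 2 1) = 3
Evaluate root: (- 3 6) = -3
Result: -3


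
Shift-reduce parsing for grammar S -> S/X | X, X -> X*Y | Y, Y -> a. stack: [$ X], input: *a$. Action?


shift '*' to continue X -> X*Y
Action: shift


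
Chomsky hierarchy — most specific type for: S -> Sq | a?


Left-linear: every RHS is a terminal or one nonterminal followed by a terminal
Classification: Type 3 (Regular)


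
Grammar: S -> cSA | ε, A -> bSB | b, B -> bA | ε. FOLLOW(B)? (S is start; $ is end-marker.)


$ ∈ FOLLOW(S). For each A -> αBβ: add FIRST(β)\{ε} to FOLLOW(B); if β nullable, add FOLLOW(A).
FOLLOW(B) = {$, b}


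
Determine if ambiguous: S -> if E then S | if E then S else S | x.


dangling else: 'if E then if E then x else x' parses two ways
Ambiguous


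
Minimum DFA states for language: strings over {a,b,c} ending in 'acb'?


Track the longest suffix of input matching a prefix of 'acb': 4 classes (prefixes of length 0..3)
Minimal DFA: 4 states


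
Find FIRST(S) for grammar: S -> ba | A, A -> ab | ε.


Per alternative of S: FIRST(ba) = {b}; FIRST(A) = {a, ε}
FIRST(S) = {a, b, ε}


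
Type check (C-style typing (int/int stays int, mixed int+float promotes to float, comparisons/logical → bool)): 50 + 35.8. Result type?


Operand types: int + float
Rule: mixed int/float promotes to float; int/int stays int
Result type: float


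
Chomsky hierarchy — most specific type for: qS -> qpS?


LHS has context (more than one symbol) and |LHS| ≤ |RHS|
Classification: Type 1 (Context-Sensitive)


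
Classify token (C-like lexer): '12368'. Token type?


Pattern: digits only
Type: INTEGER_LITERAL


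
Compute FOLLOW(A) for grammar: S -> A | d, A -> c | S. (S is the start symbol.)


$ ∈ FOLLOW(S). For each A -> αBβ: add FIRST(β)\{ε} to FOLLOW(B); if β nullable, add FOLLOW(A).
FOLLOW(A) = {$}


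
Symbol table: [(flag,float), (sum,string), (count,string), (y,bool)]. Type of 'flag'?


Lookup 'flag' → type float


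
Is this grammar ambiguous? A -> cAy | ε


balanced c^n…y^n: each string has a unique parse
Unambiguous


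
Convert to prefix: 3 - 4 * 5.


'*' binds tighter: tree is (- 3 (* 4 5))
Prefix: - 3 * 4 5


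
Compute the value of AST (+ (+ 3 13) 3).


Evaluate inner: (+ 3 13) = 16
Evaluate root: (+ 16 3) = 19
Result: 19


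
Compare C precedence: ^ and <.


'<' is relational (level 7); '^' is bitwise XOR (level 4)
Higher level binds tighter
'<' has higher precedence than '^'


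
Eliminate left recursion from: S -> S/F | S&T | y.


Left-recursive alternatives: S/F, S&T; non-recursive: y
Introduce S': S -> yS', S' -> /FS' | &TS' | ε


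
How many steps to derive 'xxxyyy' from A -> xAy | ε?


Derivation: A => xAy => xxAyy => xxxAyyy => xxxyyy
Steps: 4


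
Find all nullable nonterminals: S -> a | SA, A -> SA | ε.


A nonterminal is nullable iff some alternative derives ε (directly, or every symbol in it is nullable)
Nullable: {A}


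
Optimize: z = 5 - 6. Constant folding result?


5 - 6 = -1 at compile time
Optimized: z = -1


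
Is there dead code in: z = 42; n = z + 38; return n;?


z is read by n's definition; n is returned
No dead code


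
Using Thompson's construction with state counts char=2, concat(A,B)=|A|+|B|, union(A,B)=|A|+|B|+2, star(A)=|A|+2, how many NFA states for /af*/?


Syntax tree has 2 char leaf(s), 0 union(s), 1 star(s)
chars contribute 2×2 = 4; each union adds +2; each star adds +2
Total: 4 + 0 + 2 = 6 states


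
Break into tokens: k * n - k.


Scan left to right, longest-match per lexeme
Tokens: ID(k), OP(*), ID(n), OP(-), ID(k)


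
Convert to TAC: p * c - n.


Break into single-operator statements:
t1 = p * c
t2 = t1 - n


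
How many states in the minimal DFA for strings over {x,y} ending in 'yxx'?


Track the longest suffix of input matching a prefix of 'yxx': 4 classes (prefixes of length 0..3)
Minimal DFA: 4 states


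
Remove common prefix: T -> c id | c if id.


Common prefix: 'c'
Factored: T -> c T', T' -> id | if id


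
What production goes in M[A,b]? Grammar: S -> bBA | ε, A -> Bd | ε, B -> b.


For [A, b]: 'b' ∈ FIRST(Bd)
Entry: A -> Bd


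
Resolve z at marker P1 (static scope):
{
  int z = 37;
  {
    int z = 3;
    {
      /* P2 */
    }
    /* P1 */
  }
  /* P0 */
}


z declared in the same block as P1
z = 3


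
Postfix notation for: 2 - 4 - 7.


Left to right (same or higher precedence on left)
Postfix: 2 4 - 7 -


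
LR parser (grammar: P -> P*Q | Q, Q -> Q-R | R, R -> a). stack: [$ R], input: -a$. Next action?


'R' (not preceded by Q-) is the handle for Q -> R
Action: reduce (Q -> R)


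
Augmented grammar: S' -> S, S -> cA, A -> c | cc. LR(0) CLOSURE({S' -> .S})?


Start: S' -> .S
For each item with dot before a nonterminal B, add B -> .γ for every B-production
Closure: [S' -> .S, S -> .cA]


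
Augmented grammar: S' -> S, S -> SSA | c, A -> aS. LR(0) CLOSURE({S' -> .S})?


Start: S' -> .S
For each item with dot before a nonterminal B, add B -> .γ for every B-production
Closure: [S' -> .S, S -> .SSA, S -> .c]


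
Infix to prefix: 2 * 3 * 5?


left-to-right (same/higher precedence on left): tree is (* (* 2 3) 5)
Prefix: * * 2 3 5


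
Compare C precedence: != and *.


'*' is multiplicative (level 10); '!=' is equality (level 6)
Higher level binds tighter
'*' has higher precedence than '!='


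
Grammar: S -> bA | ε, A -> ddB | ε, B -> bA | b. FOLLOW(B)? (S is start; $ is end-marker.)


$ ∈ FOLLOW(S). For each A -> αBβ: add FIRST(β)\{ε} to FOLLOW(B); if β nullable, add FOLLOW(A).
FOLLOW(B) = {$}


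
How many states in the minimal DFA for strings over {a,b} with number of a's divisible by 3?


Track (count of a) mod 3: states 0..2, accept at 0
Minimal DFA: 3 states


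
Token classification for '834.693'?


Pattern: digits with a decimal point
Type: FLOAT_LITERAL


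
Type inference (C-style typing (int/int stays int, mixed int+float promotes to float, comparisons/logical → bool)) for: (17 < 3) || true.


Operand types: bool || bool
Rule: logical operators take bool operands and yield bool
Result type: bool


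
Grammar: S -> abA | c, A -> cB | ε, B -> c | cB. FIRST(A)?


Per alternative of A: FIRST(cB) = {c}; FIRST(ε) = {ε}
FIRST(A) = {c, ε}


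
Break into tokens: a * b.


Scan left to right, longest-match per lexeme
Tokens: ID(a), OP(*), ID(b)


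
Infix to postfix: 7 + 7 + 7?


Left to right (same or higher precedence on left)
Postfix: 7 7 + 7 +


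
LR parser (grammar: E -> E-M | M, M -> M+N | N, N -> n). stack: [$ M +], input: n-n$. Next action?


no handle; shift 'n'
Action: shift


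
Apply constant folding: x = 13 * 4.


13 * 4 = 52 at compile time
Optimized: x = 52


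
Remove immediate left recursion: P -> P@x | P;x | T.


Left-recursive alternatives: P@x, P;x; non-recursive: T
Introduce P': P -> TP', P' -> @xP' | ;xP' | ε


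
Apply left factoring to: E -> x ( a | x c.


Common prefix: 'x'
Factored: E -> x E', E' -> ( a | c


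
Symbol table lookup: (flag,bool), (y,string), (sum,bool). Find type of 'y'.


Lookup 'y' → type string


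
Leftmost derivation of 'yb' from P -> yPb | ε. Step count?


Derivation: P => yPb => yb
Steps: 2


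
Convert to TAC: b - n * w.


Break into single-operator statements:
t1 = n * w
t2 = b - t1


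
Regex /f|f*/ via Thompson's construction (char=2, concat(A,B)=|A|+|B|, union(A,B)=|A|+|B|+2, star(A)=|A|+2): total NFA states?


Syntax tree has 2 char leaf(s), 1 union(s), 1 star(s)
chars contribute 2×2 = 4; each union adds +2; each star adds +2
Total: 4 + 2 + 2 = 8 states


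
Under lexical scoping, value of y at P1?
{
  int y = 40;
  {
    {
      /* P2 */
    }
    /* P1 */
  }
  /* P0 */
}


P1's block does not declare y; resolves to the enclosing declaration at depth 0
y = 40


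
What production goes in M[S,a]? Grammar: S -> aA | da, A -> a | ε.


For [S, a]: 'a' ∈ FIRST(aA)
Entry: S -> aA


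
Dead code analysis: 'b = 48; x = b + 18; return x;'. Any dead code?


b is read by x's definition; x is returned
No dead code


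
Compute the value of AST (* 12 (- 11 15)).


Evaluate inner: (- 11 15) = -4
Evaluate root: (* 12 -4) = -48
Result: -48


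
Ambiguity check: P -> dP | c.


right-linear, alternatives start with distinct terminals 'd' vs 'c': unique leftmost derivation
Unambiguous


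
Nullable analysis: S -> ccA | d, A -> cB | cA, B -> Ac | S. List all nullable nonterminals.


A nonterminal is nullable iff some alternative derives ε (directly, or every symbol in it is nullable)
Nullable: {}


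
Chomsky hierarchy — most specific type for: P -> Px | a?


Left-linear: every RHS is a terminal or one nonterminal followed by a terminal
Classification: Type 3 (Regular)


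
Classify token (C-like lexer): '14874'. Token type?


Pattern: digits only
Type: INTEGER_LITERAL


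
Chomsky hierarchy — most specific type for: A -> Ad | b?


Left-linear: every RHS is a terminal or one nonterminal followed by a terminal
Classification: Type 3 (Regular)


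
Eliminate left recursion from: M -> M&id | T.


Left-recursive alternatives: M&id; non-recursive: T
Introduce M': M -> TM', M' -> &idM' | ε


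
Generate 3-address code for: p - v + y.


Break into single-operator statements:
t1 = p - v
t2 = t1 + y


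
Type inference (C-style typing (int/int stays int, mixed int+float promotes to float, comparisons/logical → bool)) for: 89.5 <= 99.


Operand types: float <= int
Rule: comparison yields bool
Result type: bool


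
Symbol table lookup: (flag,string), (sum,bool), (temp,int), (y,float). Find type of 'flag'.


Lookup 'flag' → type string


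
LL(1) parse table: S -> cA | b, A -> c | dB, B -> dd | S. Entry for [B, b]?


For [B, b]: 'b' ∈ FIRST(S)
Entry: B -> S


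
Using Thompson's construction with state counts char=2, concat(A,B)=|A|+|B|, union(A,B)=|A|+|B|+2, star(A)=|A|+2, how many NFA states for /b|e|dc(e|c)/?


Syntax tree has 6 char leaf(s), 3 union(s), 0 star(s)
chars contribute 6×2 = 12; each union adds +2; each star adds +2
Total: 12 + 6 + 0 = 18 states


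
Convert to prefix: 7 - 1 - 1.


left-to-right (same/higher precedence on left): tree is (- (- 7 1) 1)
Prefix: - - 7 1 1


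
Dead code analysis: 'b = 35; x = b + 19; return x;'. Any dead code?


b is read by x's definition; x is returned
No dead code


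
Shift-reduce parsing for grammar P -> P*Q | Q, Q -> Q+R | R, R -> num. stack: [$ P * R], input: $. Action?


'R' (not preceded by Q+) is the handle for Q -> R
Action: reduce (Q -> R)


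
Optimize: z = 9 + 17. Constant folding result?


9 + 17 = 26 at compile time
Optimized: z = 26


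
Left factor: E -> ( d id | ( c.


Common prefix: '('
Factored: E -> ( E', E' -> d id | c


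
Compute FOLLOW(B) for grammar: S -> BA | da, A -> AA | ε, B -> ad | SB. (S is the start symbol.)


$ ∈ FOLLOW(S). For each A -> αBβ: add FIRST(β)\{ε} to FOLLOW(B); if β nullable, add FOLLOW(A).
FOLLOW(B) = {$, a, d}


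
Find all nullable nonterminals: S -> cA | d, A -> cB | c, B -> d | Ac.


A nonterminal is nullable iff some alternative derives ε (directly, or every symbol in it is nullable)
Nullable: {}


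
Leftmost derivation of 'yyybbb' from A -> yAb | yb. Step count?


Derivation: A => yAb => yyAbb => yyybbb
Steps: 3


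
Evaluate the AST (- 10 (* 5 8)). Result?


Evaluate inner: (* 5 8) = 40
Evaluate root: (- 10 40) = -30
Result: -30


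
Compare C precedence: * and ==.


'*' is multiplicative (level 10); '==' is equality (level 6)
Higher level binds tighter
'*' has higher precedence than '=='


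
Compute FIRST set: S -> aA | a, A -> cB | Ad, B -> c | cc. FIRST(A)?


Per alternative of A: FIRST(cB) = {c}; FIRST(Ad) = {c}
FIRST(A) = {c}


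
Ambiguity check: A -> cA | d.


right-linear, alternatives start with distinct terminals 'c' vs 'd': unique leftmost derivation
Unambiguous


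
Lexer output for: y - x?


Scan left to right, longest-match per lexeme
Tokens: ID(y), OP(-), ID(x)


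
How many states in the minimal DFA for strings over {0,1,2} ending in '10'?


Track the longest suffix of input matching a prefix of '10': 3 classes (prefixes of length 0..2)
Minimal DFA: 3 states


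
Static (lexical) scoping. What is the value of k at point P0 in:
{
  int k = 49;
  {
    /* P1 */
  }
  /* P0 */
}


k declared in the same block as P0
k = 49


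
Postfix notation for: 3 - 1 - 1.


Left to right (same or higher precedence on left)
Postfix: 3 1 - 1 -


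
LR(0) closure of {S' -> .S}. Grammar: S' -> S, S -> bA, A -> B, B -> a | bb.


Start: S' -> .S
For each item with dot before a nonterminal B, add B -> .γ for every B-production
Closure: [S' -> .S, S -> .bA]


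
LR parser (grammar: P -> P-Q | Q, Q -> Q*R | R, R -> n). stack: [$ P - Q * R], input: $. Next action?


handle 'Q*R' on top
Action: reduce (Q -> Q*R)


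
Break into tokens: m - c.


Scan left to right, longest-match per lexeme
Tokens: ID(m), OP(-), ID(c)


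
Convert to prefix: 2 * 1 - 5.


left-to-right (same/higher precedence on left): tree is (- (* 2 1) 5)
Prefix: - * 2 1 5


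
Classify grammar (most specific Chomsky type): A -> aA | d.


Right-linear: every RHS is a terminal or a terminal followed by one nonterminal
Classification: Type 3 (Regular)


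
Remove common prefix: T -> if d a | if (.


Common prefix: 'if'
Factored: T -> if T', T' -> d a | (


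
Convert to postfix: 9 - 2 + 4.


Left to right (same or higher precedence on left)
Postfix: 9 2 - 4 +


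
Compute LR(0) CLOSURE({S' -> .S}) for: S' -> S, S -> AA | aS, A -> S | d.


Start: S' -> .S
For each item with dot before a nonterminal B, add B -> .γ for every B-production
Closure: [S' -> .S, S -> .AA, S -> .aS, A -> .S, A -> .d]


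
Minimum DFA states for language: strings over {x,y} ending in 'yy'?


Track the longest suffix of input matching a prefix of 'yy': 3 classes (prefixes of length 0..2)
Minimal DFA: 3 states


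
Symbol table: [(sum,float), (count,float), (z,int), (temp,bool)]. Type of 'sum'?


Lookup 'sum' → type float


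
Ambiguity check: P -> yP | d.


right-linear, alternatives start with distinct terminals 'y' vs 'd': unique leftmost derivation
Unambiguous


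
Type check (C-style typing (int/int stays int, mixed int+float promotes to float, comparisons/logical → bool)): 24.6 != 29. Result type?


Operand types: float != int
Rule: comparison yields bool
Result type: bool


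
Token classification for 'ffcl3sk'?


Pattern: letter/underscore followed by alphanumerics, not a keyword
Type: IDENTIFIER


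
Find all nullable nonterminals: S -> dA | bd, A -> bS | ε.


A nonterminal is nullable iff some alternative derives ε (directly, or every symbol in it is nullable)
Nullable: {A}


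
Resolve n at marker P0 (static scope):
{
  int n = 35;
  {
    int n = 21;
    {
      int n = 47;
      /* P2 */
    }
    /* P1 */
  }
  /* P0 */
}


n declared in the same block as P0
n = 35


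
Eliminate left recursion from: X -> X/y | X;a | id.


Left-recursive alternatives: X/y, X;a; non-recursive: id
Introduce X': X -> idX', X' -> /yX' | ;aX' | ε


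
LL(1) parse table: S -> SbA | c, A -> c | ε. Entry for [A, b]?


For [A, b]: ε is nullable and 'b' ∈ FOLLOW(A)
Entry: A -> ε


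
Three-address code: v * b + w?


Break into single-operator statements:
t1 = v * b
t2 = t1 + w


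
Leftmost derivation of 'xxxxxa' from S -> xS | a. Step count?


Derivation: S => xS => xxS => xxxS => xxxxS => xxxxxS => xxxxxa
Steps: 6


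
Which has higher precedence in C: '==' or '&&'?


'==' is equality (level 6); '&&' is logical AND (level 2)
Higher level binds tighter
'==' has higher precedence than '&&'


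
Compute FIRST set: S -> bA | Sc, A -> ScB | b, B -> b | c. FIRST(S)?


Per alternative of S: FIRST(bA) = {b}; FIRST(Sc) = {b}
FIRST(S) = {b}


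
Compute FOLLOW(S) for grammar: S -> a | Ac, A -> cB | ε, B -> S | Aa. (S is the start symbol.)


$ ∈ FOLLOW(S). For each A -> αBβ: add FIRST(β)\{ε} to FOLLOW(B); if β nullable, add FOLLOW(A).
FOLLOW(S) = {$, a, c}


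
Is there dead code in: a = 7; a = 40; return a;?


first assignment to a is overwritten before any read
Dead: 'a = 7'


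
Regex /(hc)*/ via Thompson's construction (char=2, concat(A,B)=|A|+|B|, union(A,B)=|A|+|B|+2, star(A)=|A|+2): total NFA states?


Syntax tree has 2 char leaf(s), 0 union(s), 1 star(s)
chars contribute 2×2 = 4; each union adds +2; each star adds +2
Total: 4 + 0 + 2 = 6 states


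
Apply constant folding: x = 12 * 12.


12 * 12 = 144 at compile time
Optimized: x = 144


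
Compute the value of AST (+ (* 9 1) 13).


Evaluate inner: (* 9 1) = 9
Evaluate root: (+ 9 13) = 22
Result: 22


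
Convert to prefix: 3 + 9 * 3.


'*' binds tighter: tree is (+ 3 (* 9 3))
Prefix: + 3 * 9 3


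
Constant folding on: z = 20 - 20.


20 - 20 = 0 at compile time
Optimized: z = 0


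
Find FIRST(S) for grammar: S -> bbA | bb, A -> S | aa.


Per alternative of S: FIRST(bbA) = {b}; FIRST(bb) = {b}
FIRST(S) = {b}


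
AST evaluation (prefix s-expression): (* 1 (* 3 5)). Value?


Evaluate inner: (* 3 5) = 15
Evaluate root: (* 1 15) = 15
Result: 15


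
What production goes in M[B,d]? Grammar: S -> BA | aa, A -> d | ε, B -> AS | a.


For [B, d]: 'd' ∈ FIRST(AS)
Entry: B -> AS


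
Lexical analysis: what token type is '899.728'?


Pattern: digits with a decimal point
Type: FLOAT_LITERAL


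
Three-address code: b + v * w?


Break into single-operator statements:
t1 = v * w
t2 = b + t1


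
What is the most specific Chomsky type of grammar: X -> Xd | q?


Left-linear: every RHS is a terminal or one nonterminal followed by a terminal
Classification: Type 3 (Regular)


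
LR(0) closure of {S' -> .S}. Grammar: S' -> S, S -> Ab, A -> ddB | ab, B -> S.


Start: S' -> .S
For each item with dot before a nonterminal B, add B -> .γ for every B-production
Closure: [S' -> .S, S -> .Ab, A -> .ddB, A -> .ab]


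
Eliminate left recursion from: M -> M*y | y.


Left-recursive alternatives: M*y; non-recursive: y
Introduce M': M -> yM', M' -> *yM' | ε


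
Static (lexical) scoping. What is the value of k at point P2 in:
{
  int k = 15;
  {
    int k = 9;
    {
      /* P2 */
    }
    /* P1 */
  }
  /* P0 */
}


P2's block does not declare k; resolves to the enclosing declaration at depth 1
k = 9


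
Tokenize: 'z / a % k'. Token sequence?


Scan left to right, longest-match per lexeme
Tokens: ID(z), OP(/), ID(a), OP(%), ID(k)


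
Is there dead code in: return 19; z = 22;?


statement follows a return and is unreachable
Dead: 'z = 22'


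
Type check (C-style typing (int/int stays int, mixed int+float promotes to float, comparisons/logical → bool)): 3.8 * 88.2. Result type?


Operand types: float * float
Rule: mixed int/float promotes to float; int/int stays int
Result type: float


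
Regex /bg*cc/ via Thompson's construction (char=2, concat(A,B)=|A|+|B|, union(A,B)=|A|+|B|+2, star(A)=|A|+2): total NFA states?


Syntax tree has 4 char leaf(s), 0 union(s), 1 star(s)
chars contribute 4×2 = 8; each union adds +2; each star adds +2
Total: 8 + 0 + 2 = 10 states


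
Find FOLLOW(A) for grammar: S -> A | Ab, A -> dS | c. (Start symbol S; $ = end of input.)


$ ∈ FOLLOW(S). For each A -> αBβ: add FIRST(β)\{ε} to FOLLOW(B); if β nullable, add FOLLOW(A).
FOLLOW(A) = {$, b}


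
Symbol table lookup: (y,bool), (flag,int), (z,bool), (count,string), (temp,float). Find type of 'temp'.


Lookup 'temp' → type float


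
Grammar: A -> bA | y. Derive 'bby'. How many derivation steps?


Derivation: A => bA => bbA => bby
Steps: 3


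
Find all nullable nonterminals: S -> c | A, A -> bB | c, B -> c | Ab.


A nonterminal is nullable iff some alternative derives ε (directly, or every symbol in it is nullable)
Nullable: {}


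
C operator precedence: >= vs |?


'>=' is relational (level 7); '|' is bitwise OR (level 3)
Higher level binds tighter
'>=' has higher precedence than '|'


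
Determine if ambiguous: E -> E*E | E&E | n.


'n*n&n' has two parse trees (no precedence encoded between * and &)
Ambiguous


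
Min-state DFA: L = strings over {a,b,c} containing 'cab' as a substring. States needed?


KMP-style automaton: 3 progress states + 1 absorbing accept = 4
Minimal DFA: 4 states


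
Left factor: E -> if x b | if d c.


Common prefix: 'if'
Factored: E -> if E', E' -> x b | d c


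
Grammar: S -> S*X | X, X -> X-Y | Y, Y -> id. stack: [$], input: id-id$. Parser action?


no handle on stack; shift 'id'
Action: shift


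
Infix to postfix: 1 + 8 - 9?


Left to right (same or higher precedence on left)
Postfix: 1 8 + 9 -


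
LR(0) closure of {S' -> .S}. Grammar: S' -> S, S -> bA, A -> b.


Start: S' -> .S
For each item with dot before a nonterminal B, add B -> .γ for every B-production
Closure: [S' -> .S, S -> .bA]


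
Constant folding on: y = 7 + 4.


7 + 4 = 11 at compile time
Optimized: y = 11


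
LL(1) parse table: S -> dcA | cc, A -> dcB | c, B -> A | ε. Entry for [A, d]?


For [A, d]: 'd' ∈ FIRST(dcB)
Entry: A -> dcB


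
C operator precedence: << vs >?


'<<' is shift (level 8); '>' is relational (level 7)
Higher level binds tighter
'<<' has higher precedence than '>'


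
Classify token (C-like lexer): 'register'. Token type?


Pattern: reserved word
Type: KEYWORD


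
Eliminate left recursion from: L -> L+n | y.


Left-recursive alternatives: L+n; non-recursive: y
Introduce L': L -> yL', L' -> +nL' | ε


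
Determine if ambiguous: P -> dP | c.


right-linear, alternatives start with distinct terminals 'd' vs 'c': unique leftmost derivation
Unambiguous


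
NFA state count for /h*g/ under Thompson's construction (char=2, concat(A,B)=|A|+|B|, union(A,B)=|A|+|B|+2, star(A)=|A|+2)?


Syntax tree has 2 char leaf(s), 0 union(s), 1 star(s)
chars contribute 2×2 = 4; each union adds +2; each star adds +2
Total: 4 + 0 + 2 = 6 states


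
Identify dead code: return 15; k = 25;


statement follows a return and is unreachable
Dead: 'k = 25'


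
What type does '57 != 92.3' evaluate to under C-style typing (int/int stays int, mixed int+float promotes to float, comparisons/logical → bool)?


Operand types: int != float
Rule: comparison yields bool
Result type: bool


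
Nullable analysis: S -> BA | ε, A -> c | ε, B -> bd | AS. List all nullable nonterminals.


A nonterminal is nullable iff some alternative derives ε (directly, or every symbol in it is nullable)
Nullable: {A, B, S}


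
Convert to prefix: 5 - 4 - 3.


left-to-right (same/higher precedence on left): tree is (- (- 5 4) 3)
Prefix: - - 5 4 3


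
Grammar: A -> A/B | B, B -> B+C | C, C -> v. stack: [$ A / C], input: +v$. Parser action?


'C' (not preceded by B+) is the handle for B -> C
Action: reduce (B -> C)


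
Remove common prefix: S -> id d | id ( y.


Common prefix: 'id'
Factored: S -> id S', S' -> d | ( y


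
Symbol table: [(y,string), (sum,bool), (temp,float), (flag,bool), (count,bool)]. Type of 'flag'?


Lookup 'flag' → type bool


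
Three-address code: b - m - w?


Break into single-operator statements:
t1 = b - m
t2 = t1 - w


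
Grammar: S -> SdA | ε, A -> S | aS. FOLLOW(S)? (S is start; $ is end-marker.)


$ ∈ FOLLOW(S). For each A -> αBβ: add FIRST(β)\{ε} to FOLLOW(B); if β nullable, add FOLLOW(A).
FOLLOW(S) = {$, d}


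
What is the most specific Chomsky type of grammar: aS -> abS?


LHS has context (more than one symbol) and |LHS| ≤ |RHS|
Classification: Type 1 (Context-Sensitive)


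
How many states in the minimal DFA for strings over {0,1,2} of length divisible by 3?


Track length mod 3: states 0..2, accept at 0
Minimal DFA: 3 states


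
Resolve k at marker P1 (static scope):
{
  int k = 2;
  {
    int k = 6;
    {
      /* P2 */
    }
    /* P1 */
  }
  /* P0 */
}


k declared in the same block as P1
k = 6
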